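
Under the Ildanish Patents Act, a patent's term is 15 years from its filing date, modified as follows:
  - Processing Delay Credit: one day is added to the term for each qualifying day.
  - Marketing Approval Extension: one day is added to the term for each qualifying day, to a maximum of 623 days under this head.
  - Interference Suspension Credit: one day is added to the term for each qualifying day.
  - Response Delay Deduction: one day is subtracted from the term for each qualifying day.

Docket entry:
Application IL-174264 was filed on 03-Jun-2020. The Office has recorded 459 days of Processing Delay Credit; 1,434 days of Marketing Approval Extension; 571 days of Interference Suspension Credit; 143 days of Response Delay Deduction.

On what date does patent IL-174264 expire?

Base term: filing date + 15 years → 3 June 2035.
Processing Delay Credit: +459 days → 4 September 2036.
Marketing Approval Extension: 1434 days claimed exceeds the 623-day cap, so +623 days → 20 May 2038.
Interference Suspension Credit: +571 days → 12 December 2039.
Response Delay Deduction: −143 days → 22 July 2039.

July 22, 2039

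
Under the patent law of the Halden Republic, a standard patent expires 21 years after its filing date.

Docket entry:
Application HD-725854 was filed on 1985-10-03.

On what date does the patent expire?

2006-10-03

Filing date + 21 years → 3 October 2006.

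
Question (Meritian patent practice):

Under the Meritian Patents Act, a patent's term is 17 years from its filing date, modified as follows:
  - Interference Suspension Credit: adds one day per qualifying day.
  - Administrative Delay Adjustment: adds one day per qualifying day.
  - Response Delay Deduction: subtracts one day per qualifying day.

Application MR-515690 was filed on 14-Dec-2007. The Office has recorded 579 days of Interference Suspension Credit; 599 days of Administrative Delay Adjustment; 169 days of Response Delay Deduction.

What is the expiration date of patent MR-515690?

Base term: filing date + 17 years → 14 December 2024.
Interference Suspension Credit: +579 days → 16 July 2026.
Administrative Delay Adjustment: +599 days → 6 March 2028.
Response Delay Deduction: −169 days → 19 September 2027.

September 19, 2027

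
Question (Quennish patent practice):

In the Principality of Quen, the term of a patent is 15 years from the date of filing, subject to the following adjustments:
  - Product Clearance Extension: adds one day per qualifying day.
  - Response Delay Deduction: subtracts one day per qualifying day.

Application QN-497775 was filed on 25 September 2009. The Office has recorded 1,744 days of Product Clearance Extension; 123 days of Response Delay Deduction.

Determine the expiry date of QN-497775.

Base term: filing date + 15 years → 25 September 2024.
Product Clearance Extension: +1744 days → 5 July 2029.
Response Delay Deduction: −123 days → 4 March 2029.

March 4, 2029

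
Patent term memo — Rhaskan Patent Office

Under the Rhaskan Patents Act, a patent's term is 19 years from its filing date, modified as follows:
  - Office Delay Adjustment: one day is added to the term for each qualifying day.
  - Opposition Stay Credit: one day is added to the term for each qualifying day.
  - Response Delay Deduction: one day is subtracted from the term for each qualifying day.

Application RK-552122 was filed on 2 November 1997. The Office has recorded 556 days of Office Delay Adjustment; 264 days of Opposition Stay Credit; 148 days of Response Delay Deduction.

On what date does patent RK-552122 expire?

2018-09-05

Base term: filing date + 19 years → 2 November 2016.
Office Delay Adjustment: +556 days → 12 May 2018.
Opposition Stay Credit: +264 days → 31 January 2019.
Response Delay Deduction: −148 days → 5 September 2018.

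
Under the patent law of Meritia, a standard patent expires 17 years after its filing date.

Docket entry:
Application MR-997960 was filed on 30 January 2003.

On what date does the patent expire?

Filing date + 17 years → 30 January 2020.

January 30, 2020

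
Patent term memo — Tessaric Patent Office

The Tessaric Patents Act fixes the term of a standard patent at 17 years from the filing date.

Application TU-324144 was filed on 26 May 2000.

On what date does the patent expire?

May 26, 2017

Filing date + 17 years → 26 May 2017.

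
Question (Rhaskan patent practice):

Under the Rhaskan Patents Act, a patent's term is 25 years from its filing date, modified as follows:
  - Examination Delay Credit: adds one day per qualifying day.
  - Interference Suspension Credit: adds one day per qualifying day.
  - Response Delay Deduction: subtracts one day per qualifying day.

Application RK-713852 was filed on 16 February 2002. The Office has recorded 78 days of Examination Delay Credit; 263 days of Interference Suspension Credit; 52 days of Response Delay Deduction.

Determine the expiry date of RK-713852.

Base term: filing date + 25 years → 16 February 2027.
Examination Delay Credit: +78 days → 5 May 2027.
Interference Suspension Credit: +263 days → 23 January 2028.
Response Delay Deduction: −52 days → 2 December 2027.

2027-12-02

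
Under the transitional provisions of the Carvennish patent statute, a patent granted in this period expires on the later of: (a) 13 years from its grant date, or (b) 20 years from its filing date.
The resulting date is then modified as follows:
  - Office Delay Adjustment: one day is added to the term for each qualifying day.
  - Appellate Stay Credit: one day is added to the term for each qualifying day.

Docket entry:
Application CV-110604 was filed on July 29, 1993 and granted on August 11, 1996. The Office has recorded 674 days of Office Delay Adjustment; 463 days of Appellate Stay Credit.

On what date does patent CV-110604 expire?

(a) grant + 13 years → 11 August 2009.
(b) filing + 20 years → 29 July 2013.
Later of the two: 29 July 2013.
Office Delay Adjustment: +674 days → 3 June 2015.
Appellate Stay Credit: +463 days → 8 September 2016.

September 8, 2016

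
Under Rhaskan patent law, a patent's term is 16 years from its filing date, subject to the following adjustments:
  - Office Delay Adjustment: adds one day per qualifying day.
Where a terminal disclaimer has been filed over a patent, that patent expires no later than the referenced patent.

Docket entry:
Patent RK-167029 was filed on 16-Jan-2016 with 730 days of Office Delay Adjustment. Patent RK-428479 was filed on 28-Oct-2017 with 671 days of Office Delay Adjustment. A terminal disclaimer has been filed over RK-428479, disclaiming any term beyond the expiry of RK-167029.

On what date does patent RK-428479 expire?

January 15, 2034

Natural term of RK-428479:
  Base: filing + 16 years → 28 October 2033.
  Office Delay Adjustment: +671 days → 30 August 2035.
Expiry of referenced patent RK-167029:
  Base: filing + 16 years → 16 January 2032.
  Office Delay Adjustment: +730 days → 15 January 2034.
Terminal disclaimer: RK-428479 expires on the earlier of 30 August 2035 and 15 January 2034.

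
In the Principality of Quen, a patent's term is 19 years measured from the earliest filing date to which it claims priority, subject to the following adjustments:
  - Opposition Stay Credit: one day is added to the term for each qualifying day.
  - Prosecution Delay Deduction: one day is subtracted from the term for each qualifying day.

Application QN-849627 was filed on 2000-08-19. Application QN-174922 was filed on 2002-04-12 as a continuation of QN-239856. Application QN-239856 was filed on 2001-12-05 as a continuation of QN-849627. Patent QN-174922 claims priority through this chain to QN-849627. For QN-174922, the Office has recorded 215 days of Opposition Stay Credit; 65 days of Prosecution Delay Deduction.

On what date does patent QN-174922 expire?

2020-01-16

Earliest priority filing: 19 August 2000.
Base term: 19 August 2000 + 19 years → 19 August 2019.
Opposition Stay Credit: +215 days → 21 March 2020.
Prosecution Delay Deduction: −65 days → 16 January 2020.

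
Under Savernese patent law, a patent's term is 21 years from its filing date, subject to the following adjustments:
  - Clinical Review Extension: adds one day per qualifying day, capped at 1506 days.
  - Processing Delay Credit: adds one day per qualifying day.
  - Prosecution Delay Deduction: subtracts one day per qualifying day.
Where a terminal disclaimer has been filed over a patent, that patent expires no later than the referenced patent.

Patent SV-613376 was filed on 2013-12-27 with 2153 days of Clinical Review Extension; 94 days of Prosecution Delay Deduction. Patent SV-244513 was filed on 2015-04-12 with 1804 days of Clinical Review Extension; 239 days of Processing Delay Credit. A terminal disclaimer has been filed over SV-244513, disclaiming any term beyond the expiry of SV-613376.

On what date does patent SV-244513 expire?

Natural term of SV-244513:
  Base: filing + 21 years → 12 April 2036.
  Clinical Review Extension: 1804 days claimed exceeds the 1506-day cap, so +1506 days → 27 May 2040.
  Processing Delay Credit: +239 days → 21 January 2041.
Expiry of referenced patent SV-613376:
  Base: filing + 21 years → 27 December 2034.
  Clinical Review Extension: 2153 days claimed exceeds the 1506-day cap, so +1506 days → 10 February 2039.
  Prosecution Delay Deduction: −94 days → 8 November 2038.
Terminal disclaimer: SV-244513 expires on the earlier of 21 January 2041 and 8 November 2038.

November 8, 2038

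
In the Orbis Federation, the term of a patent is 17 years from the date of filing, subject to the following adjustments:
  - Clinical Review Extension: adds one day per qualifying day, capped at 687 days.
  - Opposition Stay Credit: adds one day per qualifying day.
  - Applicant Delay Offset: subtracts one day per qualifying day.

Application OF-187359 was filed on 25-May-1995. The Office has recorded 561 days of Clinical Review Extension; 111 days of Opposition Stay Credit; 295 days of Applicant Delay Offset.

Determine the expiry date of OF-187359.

Base term: filing date + 17 years → 25 May 2012.
Clinical Review Extension: 561 days (within the 687-day cap) → +561 days → 7 December 2013.
Opposition Stay Credit: +111 days → 28 March 2014.
Applicant Delay Offset: −295 days → 6 June 2013.

June 6, 2013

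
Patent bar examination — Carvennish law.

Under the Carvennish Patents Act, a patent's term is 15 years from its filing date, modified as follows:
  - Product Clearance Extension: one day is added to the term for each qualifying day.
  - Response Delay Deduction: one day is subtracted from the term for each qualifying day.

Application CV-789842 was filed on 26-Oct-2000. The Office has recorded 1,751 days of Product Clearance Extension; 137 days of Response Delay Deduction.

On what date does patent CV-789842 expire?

Base term: filing date + 15 years → 26 October 2015.
Product Clearance Extension: +1751 days → 11 August 2020.
Response Delay Deduction: −137 days → 27 March 2020.

March 27, 2020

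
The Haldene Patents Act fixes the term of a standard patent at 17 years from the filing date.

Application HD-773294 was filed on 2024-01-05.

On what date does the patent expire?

Filing date + 17 years → 5 January 2041.

January 5, 2041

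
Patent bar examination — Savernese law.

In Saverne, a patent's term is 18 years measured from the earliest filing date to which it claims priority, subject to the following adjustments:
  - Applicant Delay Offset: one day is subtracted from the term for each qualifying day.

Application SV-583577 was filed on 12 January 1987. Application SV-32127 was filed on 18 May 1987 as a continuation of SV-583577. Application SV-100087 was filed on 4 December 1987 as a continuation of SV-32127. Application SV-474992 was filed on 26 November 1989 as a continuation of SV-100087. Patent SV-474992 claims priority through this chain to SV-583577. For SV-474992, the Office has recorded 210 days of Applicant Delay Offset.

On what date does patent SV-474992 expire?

2004-06-16

Earliest priority filing: 12 January 1987.
Base term: 12 January 1987 + 18 years → 12 January 2005.
Applicant Delay Offset: −210 days → 16 June 2004.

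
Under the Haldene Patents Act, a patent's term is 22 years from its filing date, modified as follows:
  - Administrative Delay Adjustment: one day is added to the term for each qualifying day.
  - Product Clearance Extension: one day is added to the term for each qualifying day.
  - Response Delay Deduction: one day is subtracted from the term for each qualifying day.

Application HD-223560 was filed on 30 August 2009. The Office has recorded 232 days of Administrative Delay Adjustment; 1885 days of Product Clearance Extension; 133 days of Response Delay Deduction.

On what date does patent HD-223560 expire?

Base term: filing date + 22 years → 30 August 2031.
Administrative Delay Adjustment: +232 days → 18 April 2032.
Product Clearance Extension: +1885 days → 16 June 2037.
Response Delay Deduction: −133 days → 3 February 2037.

February 3, 2037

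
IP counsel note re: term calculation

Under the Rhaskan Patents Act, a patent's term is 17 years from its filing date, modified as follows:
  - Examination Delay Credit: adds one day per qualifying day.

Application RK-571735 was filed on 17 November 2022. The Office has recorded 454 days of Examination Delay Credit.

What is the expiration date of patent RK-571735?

February 13, 2041

Base term: filing date + 17 years → 17 November 2039.
Examination Delay Credit: +454 days → 13 February 2041.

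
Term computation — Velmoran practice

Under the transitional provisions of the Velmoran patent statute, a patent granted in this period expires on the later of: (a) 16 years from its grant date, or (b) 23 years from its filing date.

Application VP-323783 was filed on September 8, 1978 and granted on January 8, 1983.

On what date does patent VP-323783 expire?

2001-09-08

(a) grant + 16 years → 8 January 1999.
(b) filing + 23 years → 8 September 2001.
Later of the two: 8 September 2001.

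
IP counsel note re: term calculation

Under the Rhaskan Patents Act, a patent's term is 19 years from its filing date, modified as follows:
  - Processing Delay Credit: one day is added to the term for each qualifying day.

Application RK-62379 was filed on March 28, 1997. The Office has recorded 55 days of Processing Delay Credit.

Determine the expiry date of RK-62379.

Base term: filing date + 19 years → 28 March 2016.
Processing Delay Credit: +55 days → 22 May 2016.

2016-05-22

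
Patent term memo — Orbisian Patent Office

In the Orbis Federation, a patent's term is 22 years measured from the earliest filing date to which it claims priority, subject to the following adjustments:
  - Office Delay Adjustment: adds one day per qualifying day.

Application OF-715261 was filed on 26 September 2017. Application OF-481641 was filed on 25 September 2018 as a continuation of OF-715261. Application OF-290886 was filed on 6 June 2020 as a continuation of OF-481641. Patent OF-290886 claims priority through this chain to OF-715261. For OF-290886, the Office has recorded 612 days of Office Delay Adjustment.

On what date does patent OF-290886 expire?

Earliest priority filing: 26 September 2017.
Base term: 26 September 2017 + 22 years → 26 September 2039.
Office Delay Adjustment: +612 days → 30 May 2041.

May 30, 2041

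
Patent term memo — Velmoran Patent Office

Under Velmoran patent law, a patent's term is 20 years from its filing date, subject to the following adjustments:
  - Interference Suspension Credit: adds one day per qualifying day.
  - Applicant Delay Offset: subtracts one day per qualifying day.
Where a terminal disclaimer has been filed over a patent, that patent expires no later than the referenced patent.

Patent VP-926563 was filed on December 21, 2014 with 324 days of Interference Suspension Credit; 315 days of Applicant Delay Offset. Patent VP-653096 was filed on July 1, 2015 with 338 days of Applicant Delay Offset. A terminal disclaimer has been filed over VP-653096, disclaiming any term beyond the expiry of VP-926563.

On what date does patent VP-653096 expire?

2034-07-28

Natural term of VP-653096:
  Base: filing + 20 years → 1 July 2035.
  Applicant Delay Offset: −338 days → 28 July 2034.
Expiry of referenced patent VP-926563:
  Base: filing + 20 years → 21 December 2034.
  Interference Suspension Credit: +324 days → 10 November 2035.
  Applicant Delay Offset: −315 days → 30 December 2034.
Terminal disclaimer: VP-653096 expires on the earlier of 28 July 2034 and 30 December 2034.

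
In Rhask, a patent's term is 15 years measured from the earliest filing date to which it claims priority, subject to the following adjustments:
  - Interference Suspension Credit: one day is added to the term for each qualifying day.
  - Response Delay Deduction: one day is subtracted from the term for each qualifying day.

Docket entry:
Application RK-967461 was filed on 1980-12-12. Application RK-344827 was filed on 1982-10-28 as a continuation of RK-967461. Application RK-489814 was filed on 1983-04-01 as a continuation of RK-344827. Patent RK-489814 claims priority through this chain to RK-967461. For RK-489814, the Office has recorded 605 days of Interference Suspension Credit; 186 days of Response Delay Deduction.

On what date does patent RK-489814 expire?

Earliest priority filing: 12 December 1980.
Base term: 12 December 1980 + 15 years → 12 December 1995.
Interference Suspension Credit: +605 days → 8 August 1997.
Response Delay Deduction: −186 days → 3 February 1997.

1997-02-03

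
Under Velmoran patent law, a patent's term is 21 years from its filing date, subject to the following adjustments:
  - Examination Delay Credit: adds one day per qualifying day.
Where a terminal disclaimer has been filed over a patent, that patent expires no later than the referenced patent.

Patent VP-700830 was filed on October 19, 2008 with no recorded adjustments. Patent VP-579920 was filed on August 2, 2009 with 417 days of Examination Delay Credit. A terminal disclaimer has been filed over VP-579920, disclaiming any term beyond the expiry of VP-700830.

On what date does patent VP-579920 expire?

Natural term of VP-579920:
  Base: filing + 21 years → 2 August 2030.
  Examination Delay Credit: +417 days → 23 September 2031.
Expiry of referenced patent VP-700830:
  Base: filing + 21 years → 19 October 2029.
Terminal disclaimer: VP-579920 expires on the earlier of 23 September 2031 and 19 October 2029.

2029-10-19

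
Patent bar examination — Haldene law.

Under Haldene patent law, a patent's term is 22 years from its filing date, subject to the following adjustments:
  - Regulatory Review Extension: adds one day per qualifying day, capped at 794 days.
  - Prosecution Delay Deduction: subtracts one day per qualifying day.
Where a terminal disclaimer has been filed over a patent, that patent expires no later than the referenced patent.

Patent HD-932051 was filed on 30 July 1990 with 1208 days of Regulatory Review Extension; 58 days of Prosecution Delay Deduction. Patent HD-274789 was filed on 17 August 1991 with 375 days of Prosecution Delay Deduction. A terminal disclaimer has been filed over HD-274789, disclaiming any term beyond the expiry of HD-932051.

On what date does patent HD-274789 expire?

2012-08-07

Natural term of HD-274789:
  Base: filing + 22 years → 17 August 2013.
  Prosecution Delay Deduction: −375 days → 7 August 2012.
Expiry of referenced patent HD-932051:
  Base: filing + 22 years → 30 July 2012.
  Regulatory Review Extension: 1208 days claimed exceeds the 794-day cap, so +794 days → 2 October 2014.
  Prosecution Delay Deduction: −58 days → 5 August 2014.
Terminal disclaimer: HD-274789 expires on the earlier of 7 August 2012 and 5 August 2014.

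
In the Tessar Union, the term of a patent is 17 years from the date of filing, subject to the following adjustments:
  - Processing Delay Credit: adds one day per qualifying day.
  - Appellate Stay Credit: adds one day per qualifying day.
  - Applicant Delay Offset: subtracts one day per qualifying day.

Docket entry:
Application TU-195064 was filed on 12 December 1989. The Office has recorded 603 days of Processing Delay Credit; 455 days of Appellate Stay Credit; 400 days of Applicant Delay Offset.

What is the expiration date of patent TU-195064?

Base term: filing date + 17 years → 12 December 2006.
Processing Delay Credit: +603 days → 6 August 2008.
Appellate Stay Credit: +455 days → 4 November 2009.
Applicant Delay Offset: −400 days → 30 September 2008.

September 30, 2008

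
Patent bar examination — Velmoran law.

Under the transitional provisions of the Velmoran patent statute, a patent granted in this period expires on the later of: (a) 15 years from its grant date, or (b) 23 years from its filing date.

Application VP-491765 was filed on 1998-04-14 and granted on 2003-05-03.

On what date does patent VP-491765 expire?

April 14, 2021

(a) grant + 15 years → 3 May 2018.
(b) filing + 23 years → 14 April 2021.
Later of the two: 14 April 2021.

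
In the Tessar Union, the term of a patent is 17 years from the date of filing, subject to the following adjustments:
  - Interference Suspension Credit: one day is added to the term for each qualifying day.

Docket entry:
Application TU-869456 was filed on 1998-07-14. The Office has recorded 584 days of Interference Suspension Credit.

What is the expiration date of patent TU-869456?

Base term: filing date + 17 years → 14 July 2015.
Interference Suspension Credit: +584 days → 17 February 2017.

February 17, 2017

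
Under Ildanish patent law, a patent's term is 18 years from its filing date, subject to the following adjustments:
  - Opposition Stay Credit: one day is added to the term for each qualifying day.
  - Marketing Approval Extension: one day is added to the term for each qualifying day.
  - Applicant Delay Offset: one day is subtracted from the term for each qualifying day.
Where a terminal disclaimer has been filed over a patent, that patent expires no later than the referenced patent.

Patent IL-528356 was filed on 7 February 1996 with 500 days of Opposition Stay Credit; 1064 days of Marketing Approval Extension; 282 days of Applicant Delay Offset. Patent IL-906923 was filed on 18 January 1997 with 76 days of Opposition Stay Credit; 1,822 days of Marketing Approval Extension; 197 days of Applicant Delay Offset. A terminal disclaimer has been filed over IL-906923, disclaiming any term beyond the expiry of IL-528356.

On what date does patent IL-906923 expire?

Natural term of IL-906923:
  Base: filing + 18 years → 18 January 2015.
  Opposition Stay Credit: +76 days → 4 April 2015.
  Marketing Approval Extension: +1822 days → 30 March 2020.
  Applicant Delay Offset: −197 days → 15 September 2019.
Expiry of referenced patent IL-528356:
  Base: filing + 18 years → 7 February 2014.
  Opposition Stay Credit: +500 days → 22 June 2015.
  Marketing Approval Extension: +1064 days → 21 May 2018.
  Applicant Delay Offset: −282 days → 12 August 2017.
Terminal disclaimer: IL-906923 expires on the earlier of 15 September 2019 and 12 August 2017.

August 12, 2017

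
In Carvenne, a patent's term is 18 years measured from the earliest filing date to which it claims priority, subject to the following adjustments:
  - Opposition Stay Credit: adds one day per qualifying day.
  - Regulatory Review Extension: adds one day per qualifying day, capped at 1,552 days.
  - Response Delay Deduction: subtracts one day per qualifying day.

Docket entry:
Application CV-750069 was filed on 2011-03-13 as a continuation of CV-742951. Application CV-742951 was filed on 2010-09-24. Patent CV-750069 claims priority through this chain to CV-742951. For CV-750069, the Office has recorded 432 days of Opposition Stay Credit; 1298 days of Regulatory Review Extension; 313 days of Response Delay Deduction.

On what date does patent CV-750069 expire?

Earliest priority filing: 24 September 2010.
Base term: 24 September 2010 + 18 years → 24 September 2028.
Opposition Stay Credit: +432 days → 30 November 2029.
Regulatory Review Extension: 1298 days (within the 1552-day cap) → +1298 days → 20 June 2033.
Response Delay Deduction: −313 days → 11 August 2032.

2032-08-11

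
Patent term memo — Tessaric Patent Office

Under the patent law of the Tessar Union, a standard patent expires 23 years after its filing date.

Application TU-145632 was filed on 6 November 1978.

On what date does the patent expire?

November 6, 2001

Filing date + 23 years → 6 November 2001.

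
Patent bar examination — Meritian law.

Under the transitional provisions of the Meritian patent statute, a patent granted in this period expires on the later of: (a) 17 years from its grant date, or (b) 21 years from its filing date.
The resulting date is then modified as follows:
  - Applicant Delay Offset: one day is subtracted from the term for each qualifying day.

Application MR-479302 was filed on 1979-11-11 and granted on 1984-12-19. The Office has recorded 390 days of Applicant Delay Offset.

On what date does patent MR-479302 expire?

November 24, 2000

(a) grant + 17 years → 19 December 2001.
(b) filing + 21 years → 11 November 2000.
Later of the two: 19 December 2001.
Applicant Delay Offset: −390 days → 24 November 2000.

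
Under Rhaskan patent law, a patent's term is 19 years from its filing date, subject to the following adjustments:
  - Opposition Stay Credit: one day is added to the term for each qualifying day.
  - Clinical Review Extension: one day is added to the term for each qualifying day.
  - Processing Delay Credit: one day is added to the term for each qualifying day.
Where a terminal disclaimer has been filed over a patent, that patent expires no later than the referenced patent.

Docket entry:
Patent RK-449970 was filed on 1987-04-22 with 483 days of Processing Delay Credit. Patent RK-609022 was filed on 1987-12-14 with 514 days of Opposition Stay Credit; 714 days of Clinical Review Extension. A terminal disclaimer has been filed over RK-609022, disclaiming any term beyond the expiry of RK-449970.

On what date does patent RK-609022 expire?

August 18, 2007

Natural term of RK-609022:
  Base: filing + 19 years → 14 December 2006.
  Opposition Stay Credit: +514 days → 11 May 2008.
  Clinical Review Extension: +714 days → 25 April 2010.
Expiry of referenced patent RK-449970:
  Base: filing + 19 years → 22 April 2006.
  Processing Delay Credit: +483 days → 18 August 2007.
Terminal disclaimer: RK-609022 expires on the earlier of 25 April 2010 and 18 August 2007.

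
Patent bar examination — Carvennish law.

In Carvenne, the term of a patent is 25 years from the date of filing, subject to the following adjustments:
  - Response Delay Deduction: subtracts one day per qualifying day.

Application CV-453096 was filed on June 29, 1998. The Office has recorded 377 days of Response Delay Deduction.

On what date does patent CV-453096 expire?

2022-06-17

Base term: filing date + 25 years → 29 June 2023.
Response Delay Deduction: −377 days → 17 June 2022.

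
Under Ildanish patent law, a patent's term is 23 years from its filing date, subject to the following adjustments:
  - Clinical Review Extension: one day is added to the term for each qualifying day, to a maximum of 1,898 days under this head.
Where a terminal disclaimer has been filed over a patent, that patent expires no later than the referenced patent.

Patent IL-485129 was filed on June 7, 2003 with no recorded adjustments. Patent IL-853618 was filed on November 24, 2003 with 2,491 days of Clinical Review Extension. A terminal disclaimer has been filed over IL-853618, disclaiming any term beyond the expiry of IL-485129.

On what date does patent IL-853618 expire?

June 7, 2026

Natural term of IL-853618:
  Base: filing + 23 years → 24 November 2026.
  Clinical Review Extension: 2491 days claimed exceeds the 1898-day cap, so +1898 days → 4 February 2032.
Expiry of referenced patent IL-485129:
  Base: filing + 23 years → 7 June 2026.
Terminal disclaimer: IL-853618 expires on the earlier of 4 February 2032 and 7 June 2026.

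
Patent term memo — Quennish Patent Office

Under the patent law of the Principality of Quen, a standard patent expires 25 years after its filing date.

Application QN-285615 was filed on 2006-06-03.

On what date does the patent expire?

Filing date + 25 years → 3 June 2031.

June 3, 2031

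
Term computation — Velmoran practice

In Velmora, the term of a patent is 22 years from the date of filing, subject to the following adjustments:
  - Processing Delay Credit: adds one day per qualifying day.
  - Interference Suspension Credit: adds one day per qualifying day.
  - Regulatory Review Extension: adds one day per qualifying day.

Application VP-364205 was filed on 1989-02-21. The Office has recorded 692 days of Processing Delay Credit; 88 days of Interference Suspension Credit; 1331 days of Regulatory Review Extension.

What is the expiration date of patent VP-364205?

2016-12-02

Base term: filing date + 22 years → 21 February 2011.
Processing Delay Credit: +692 days → 13 January 2013.
Interference Suspension Credit: +88 days → 11 April 2013.
Regulatory Review Extension: +1331 days → 2 December 2016.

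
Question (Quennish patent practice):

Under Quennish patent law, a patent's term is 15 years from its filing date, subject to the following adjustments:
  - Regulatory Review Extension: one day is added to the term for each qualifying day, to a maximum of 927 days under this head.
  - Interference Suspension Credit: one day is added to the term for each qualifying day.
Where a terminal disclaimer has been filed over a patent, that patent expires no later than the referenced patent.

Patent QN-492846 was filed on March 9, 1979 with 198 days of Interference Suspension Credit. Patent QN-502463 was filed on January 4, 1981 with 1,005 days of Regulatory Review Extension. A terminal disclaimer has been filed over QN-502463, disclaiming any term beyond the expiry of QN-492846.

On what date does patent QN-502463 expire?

Natural term of QN-502463:
  Base: filing + 15 years → 4 January 1996.
  Regulatory Review Extension: 1005 days claimed exceeds the 927-day cap, so +927 days → 19 July 1998.
Expiry of referenced patent QN-492846:
  Base: filing + 15 years → 9 March 1994.
  Interference Suspension Credit: +198 days → 23 September 1994.
Terminal disclaimer: QN-502463 expires on the earlier of 19 July 1998 and 23 September 1994.

September 23, 1994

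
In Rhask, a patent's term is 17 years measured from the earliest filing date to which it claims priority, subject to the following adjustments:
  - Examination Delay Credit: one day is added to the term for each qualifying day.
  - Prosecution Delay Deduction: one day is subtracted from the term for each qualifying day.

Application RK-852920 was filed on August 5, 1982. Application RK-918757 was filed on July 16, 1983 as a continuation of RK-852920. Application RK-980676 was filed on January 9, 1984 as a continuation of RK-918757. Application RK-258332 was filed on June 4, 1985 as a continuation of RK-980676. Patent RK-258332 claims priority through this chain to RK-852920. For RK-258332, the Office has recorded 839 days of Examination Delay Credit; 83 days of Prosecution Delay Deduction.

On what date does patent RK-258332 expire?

Earliest priority filing: 5 August 1982.
Base term: 5 August 1982 + 17 years → 5 August 1999.
Examination Delay Credit: +839 days → 21 November 2001.
Prosecution Delay Deduction: −83 days → 30 August 2001.

2001-08-30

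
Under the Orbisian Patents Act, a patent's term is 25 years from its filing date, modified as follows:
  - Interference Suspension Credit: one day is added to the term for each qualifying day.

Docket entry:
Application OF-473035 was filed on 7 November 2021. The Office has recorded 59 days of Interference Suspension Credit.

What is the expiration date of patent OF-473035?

Base term: filing date + 25 years → 7 November 2046.
Interference Suspension Credit: +59 days → 5 January 2047.

2047-01-05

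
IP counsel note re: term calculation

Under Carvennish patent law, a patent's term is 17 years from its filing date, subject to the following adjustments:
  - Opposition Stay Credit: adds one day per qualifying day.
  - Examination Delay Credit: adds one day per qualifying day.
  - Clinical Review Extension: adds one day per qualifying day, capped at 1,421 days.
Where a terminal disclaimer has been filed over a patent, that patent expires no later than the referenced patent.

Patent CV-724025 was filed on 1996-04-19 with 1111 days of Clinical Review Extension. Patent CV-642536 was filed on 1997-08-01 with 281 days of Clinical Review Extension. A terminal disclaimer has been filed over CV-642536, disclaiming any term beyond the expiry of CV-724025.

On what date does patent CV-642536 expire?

May 9, 2015

Natural term of CV-642536:
  Base: filing + 17 years → 1 August 2014.
  Clinical Review Extension: 281 days (within the 1421-day cap) → +281 days → 9 May 2015.
Expiry of referenced patent CV-724025:
  Base: filing + 17 years → 19 April 2013.
  Clinical Review Extension: 1111 days (within the 1421-day cap) → +1111 days → 4 May 2016.
Terminal disclaimer: CV-642536 expires on the earlier of 9 May 2015 and 4 May 2016.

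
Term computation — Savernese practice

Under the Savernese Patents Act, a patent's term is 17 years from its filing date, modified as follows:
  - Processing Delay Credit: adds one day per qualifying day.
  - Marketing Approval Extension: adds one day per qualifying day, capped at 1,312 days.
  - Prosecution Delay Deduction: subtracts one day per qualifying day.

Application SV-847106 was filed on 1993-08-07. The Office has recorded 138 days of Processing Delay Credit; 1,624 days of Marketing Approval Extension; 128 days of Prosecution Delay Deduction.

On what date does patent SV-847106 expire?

March 21, 2014

Base term: filing date + 17 years → 7 August 2010.
Processing Delay Credit: +138 days → 23 December 2010.
Marketing Approval Extension: 1624 days claimed exceeds the 1312-day cap, so +1312 days → 27 July 2014.
Prosecution Delay Deduction: −128 days → 21 March 2014.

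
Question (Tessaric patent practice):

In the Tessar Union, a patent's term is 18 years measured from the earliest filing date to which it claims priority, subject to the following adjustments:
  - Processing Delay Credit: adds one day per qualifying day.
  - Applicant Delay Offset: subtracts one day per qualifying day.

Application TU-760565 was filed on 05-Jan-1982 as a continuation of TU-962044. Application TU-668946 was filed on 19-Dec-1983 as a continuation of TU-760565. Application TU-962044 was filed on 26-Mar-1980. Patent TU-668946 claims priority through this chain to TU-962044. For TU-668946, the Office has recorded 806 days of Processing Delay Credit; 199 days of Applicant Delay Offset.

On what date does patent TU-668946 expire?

Earliest priority filing: 26 March 1980.
Base term: 26 March 1980 + 18 years → 26 March 1998.
Processing Delay Credit: +806 days → 9 June 2000.
Applicant Delay Offset: −199 days → 23 November 1999.

1999-11-23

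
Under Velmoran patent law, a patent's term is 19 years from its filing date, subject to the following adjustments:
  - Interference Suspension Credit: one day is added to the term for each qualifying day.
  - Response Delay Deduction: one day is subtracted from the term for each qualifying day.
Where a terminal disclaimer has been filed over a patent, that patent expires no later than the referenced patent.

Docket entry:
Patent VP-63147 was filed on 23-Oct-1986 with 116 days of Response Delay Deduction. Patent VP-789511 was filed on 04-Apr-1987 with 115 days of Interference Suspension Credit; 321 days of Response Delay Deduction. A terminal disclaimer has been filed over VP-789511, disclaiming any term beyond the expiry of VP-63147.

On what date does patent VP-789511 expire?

2005-06-29

Natural term of VP-789511:
  Base: filing + 19 years → 4 April 2006.
  Interference Suspension Credit: +115 days → 28 July 2006.
  Response Delay Deduction: −321 days → 10 September 2005.
Expiry of referenced patent VP-63147:
  Base: filing + 19 years → 23 October 2005.
  Response Delay Deduction: −116 days → 29 June 2005.
Terminal disclaimer: VP-789511 expires on the earlier of 10 September 2005 and 29 June 2005.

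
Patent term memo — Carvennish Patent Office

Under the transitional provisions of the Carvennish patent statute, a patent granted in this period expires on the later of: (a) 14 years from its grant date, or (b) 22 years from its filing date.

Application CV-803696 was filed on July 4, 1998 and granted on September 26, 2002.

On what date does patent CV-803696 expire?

(a) grant + 14 years → 26 September 2016.
(b) filing + 22 years → 4 July 2020.
Later of the two: 4 July 2020.

July 4, 2020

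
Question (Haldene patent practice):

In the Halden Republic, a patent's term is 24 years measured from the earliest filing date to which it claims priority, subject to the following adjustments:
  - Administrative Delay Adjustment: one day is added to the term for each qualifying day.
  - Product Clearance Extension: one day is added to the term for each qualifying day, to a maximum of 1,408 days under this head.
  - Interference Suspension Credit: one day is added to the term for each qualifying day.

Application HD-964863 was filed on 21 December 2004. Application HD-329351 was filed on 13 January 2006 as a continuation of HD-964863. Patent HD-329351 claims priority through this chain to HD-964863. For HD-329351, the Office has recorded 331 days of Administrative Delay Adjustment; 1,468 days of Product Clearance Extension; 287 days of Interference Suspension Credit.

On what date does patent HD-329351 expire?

July 9, 2034

Earliest priority filing: 21 December 2004.
Base term: 21 December 2004 + 24 years → 21 December 2028.
Administrative Delay Adjustment: +331 days → 17 November 2029.
Product Clearance Extension: 1468 days claimed exceeds the 1408-day cap, so +1408 days → 25 September 2033.
Interference Suspension Credit: +287 days → 9 July 2034.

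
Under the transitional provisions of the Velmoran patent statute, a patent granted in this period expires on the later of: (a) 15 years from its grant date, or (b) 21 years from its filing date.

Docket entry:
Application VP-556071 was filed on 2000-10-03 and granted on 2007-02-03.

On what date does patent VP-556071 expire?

(a) grant + 15 years → 3 February 2022.
(b) filing + 21 years → 3 October 2021.
Later of the two: 3 February 2022.

2022-02-03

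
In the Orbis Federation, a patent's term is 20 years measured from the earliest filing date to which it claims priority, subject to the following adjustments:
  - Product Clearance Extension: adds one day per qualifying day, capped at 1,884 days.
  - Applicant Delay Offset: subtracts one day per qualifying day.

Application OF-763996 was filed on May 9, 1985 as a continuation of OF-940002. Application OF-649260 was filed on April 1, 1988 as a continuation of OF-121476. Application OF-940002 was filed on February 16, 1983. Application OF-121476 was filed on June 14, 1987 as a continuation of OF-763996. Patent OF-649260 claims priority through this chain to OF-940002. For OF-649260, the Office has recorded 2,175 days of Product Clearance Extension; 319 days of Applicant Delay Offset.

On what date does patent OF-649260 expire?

Earliest priority filing: 16 February 1983.
Base term: 16 February 1983 + 20 years → 16 February 2003.
Product Clearance Extension: 2175 days claimed exceeds the 1884-day cap, so +1884 days → 14 April 2008.
Applicant Delay Offset: −319 days → 31 May 2007.

2007-05-31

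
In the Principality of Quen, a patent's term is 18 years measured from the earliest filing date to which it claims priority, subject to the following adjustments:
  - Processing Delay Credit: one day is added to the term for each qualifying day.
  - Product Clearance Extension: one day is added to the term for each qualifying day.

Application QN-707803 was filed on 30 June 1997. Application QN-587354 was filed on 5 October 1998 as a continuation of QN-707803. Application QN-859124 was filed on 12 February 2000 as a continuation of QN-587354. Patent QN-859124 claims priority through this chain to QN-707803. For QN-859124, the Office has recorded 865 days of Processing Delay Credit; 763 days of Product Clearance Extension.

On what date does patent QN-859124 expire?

December 14, 2019

Earliest priority filing: 30 June 1997.
Base term: 30 June 1997 + 18 years → 30 June 2015.
Processing Delay Credit: +865 days → 11 November 2017.
Product Clearance Extension: +763 days → 14 December 2019.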